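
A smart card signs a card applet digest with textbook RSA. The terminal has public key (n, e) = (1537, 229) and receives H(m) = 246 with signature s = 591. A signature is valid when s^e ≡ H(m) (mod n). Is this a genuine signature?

genuine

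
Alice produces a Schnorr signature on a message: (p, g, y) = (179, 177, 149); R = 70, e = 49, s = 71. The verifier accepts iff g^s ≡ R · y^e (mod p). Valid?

no

g^s mod p:
Squares mod 179: 177^1≡177, 177^2≡4, 177^4≡16, 177^8≡77, 177^16≡22, 177^32≡126, 177^64≡124
71 = 64 + 4 + 2 + 1, so 177^71 ≡ 124·16·4·177 ≡ 59 (mod 179)
R · y^e mod p:
Squares mod 179: 149^1≡149, 149^2≡5, 149^4≡25, 149^8≡88, 149^16≡47, 149^32≡61
49 = 32 + 16 + 1, so 149^49 ≡ 61·47·149 ≡ 89 (mod 179)
70·89 = 6230 ≡ 144 (mod 179)
59 ≠ 144; the check fails.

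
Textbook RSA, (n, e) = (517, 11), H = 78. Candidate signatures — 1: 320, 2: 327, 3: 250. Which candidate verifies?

Candidate 1: Squares mod 517: 320^1≡320, 320^2≡34, 320^4≡122, 320^8≡408; 11 = 8 + 2 + 1, so 320^11 ≡ 408·34·320 ≡ 78 (mod 517)
  → matches H = 78
Candidate 2: Squares mod 517: 327^1≡327, 327^2≡427, 327^4≡345, 327^8≡115; 11 = 8 + 2 + 1, so 327^11 ≡ 115·427·327 ≡ 349 (mod 517)
Candidate 3: Squares mod 517: 250^1≡250, 250^2≡460, 250^4≡147, 250^8≡412; 11 = 8 + 2 + 1, so 250^11 ≡ 412·460·250 ≡ 52 (mod 517)

1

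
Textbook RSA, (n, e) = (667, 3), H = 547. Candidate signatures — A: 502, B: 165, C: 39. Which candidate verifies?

B

Candidate A: Squares mod 667: 502^1≡502, 502^2≡545; 3 = 2 + 1, so 502^3 ≡ 545·502 ≡ 120 (mod 667)
Candidate B: Squares mod 667: 165^1≡165, 165^2≡545; 3 = 2 + 1, so 165^3 ≡ 545·165 ≡ 547 (mod 667)
  → matches H = 547
Candidate C: Squares mod 667: 39^1≡39, 39^2≡187; 3 = 2 + 1, so 39^3 ≡ 187·39 ≡ 623 (mod 667)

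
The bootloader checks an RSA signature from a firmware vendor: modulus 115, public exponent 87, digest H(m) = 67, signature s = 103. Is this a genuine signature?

genuine

Squares mod 115: s^1≡103, s^2≡29, s^4≡36, s^8≡31, s^16≡41, s^32≡71, s^64≡96
87 = 64 + 16 + 4 + 2 + 1, so s^87 ≡ 96·41·36·29·103 ≡ 67 (mod 115)
s^87 mod 115 = 67 matches H(m).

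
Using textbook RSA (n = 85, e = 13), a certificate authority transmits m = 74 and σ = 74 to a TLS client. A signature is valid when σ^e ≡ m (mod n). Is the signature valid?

σ^2 ≡ 74^2 = 5476 ≡ 36
σ^4 ≡ 36^2 = 1296 ≡ 21
σ^8 ≡ 21^2 = 441 ≡ 16
13 = 8 + 4 + 1, so σ^13 ≡ 16·21·74 ≡ 44 (mod 85)
44 ≠ 74, so verification fails.

invalid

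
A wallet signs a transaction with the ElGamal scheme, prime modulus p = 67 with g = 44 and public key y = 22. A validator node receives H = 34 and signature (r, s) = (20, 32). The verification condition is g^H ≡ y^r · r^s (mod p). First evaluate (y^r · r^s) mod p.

22^20 mod 67 = 9
20^32 mod 67 = 10
y^r · r^s ≡ 9·10 = 90 ≡ 23 (mod 67)

23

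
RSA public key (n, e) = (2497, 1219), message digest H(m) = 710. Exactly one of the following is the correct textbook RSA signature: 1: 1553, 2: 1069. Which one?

Candidate 1: Squares mod 2497: 1553^1≡1553, 1553^2≡2204, 1553^4≡951, 1553^8≡487, 1553^16≡2451, 1553^32≡2116, 1553^64≡335, 1553^128≡2357, 1553^256≡2121, 1553^512≡1544, 1553^1024≡1798; 1219 = 1024 + 128 + 64 + 2 + 1, so 1553^1219 ≡ 1798·2357·335·2204·1553 ≡ 2481 (mod 2497)
Candidate 2: Squares mod 2497: 1069^1≡1069, 1069^2≡1632, 1069^4≡1622, 1069^8≡1543, 1069^16≡1208, 1069^32≡1016, 1069^64≡995, 1069^128≡1213, 1069^256≡636, 1069^512≡2479, 1069^1024≡324; 1219 = 1024 + 128 + 64 + 2 + 1, so 1069^1219 ≡ 324·1213·995·1632·1069 ≡ 710 (mod 2497)
  → matches H(m) = 710

2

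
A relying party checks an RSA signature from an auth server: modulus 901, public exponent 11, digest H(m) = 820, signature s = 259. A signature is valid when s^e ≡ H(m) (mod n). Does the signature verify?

does not verify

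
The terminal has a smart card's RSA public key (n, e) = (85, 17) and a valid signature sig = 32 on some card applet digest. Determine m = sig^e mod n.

32

sig^2 ≡ 32^2 = 1024 ≡ 4
sig^4 ≡ 4^2 = 16
sig^8 ≡ 16^2 = 256 ≡ 1
sig^16 ≡ 1^2 = 1
17 = 16 + 1, so sig^17 ≡ 1·32 ≡ 32 (mod 85)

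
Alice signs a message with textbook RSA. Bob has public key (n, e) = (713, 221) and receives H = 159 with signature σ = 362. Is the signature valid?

Squares mod 713: σ^1≡362, σ^2≡565, σ^4≡514, σ^8≡386, σ^16≡692, σ^32≡441, σ^64≡545, σ^128≡417
221 = 128 + 64 + 16 + 8 + 4 + 1, so σ^221 ≡ 417·545·692·386·514·362 ≡ 477 (mod 713)
σ^221 mod 713 = 477, but H = 159.

invalid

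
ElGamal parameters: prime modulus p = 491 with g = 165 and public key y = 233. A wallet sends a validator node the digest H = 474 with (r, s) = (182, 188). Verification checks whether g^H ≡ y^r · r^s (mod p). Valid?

Left side g^H mod p:
165^2 = 27225 ≡ 220
165^4 ≡ 220^2 = 48400 ≡ 282
165^8 ≡ 282^2 = 79524 ≡ 473
165^16 ≡ 473^2 = 223729 ≡ 324
165^32 ≡ 324^2 = 104976 ≡ 393
165^64 ≡ 393^2 = 154449 ≡ 275
165^128 ≡ 275^2 = 75625 ≡ 11
165^256 ≡ 11^2 = 121
474 = 256 + 128 + 64 + 16 + 8 + 2, so 165^474 ≡ 121·11·275·324·473·220 ≡ 147 (mod 491)
Right side y^r · r^s mod p:
233^2 = 54289 ≡ 279
233^4 ≡ 279^2 = 77841 ≡ 263
233^8 ≡ 263^2 = 69169 ≡ 429
233^16 ≡ 429^2 = 184041 ≡ 407
233^32 ≡ 407^2 = 165649 ≡ 182
233^64 ≡ 182^2 = 33124 ≡ 227
233^128 ≡ 227^2 = 51529 ≡ 465
182 = 128 + 32 + 16 + 4 + 2, so 233^182 ≡ 465·182·407·263·279 ≡ 213 (mod 491)
182^2 = 33124 ≡ 227
182^4 ≡ 227^2 = 51529 ≡ 465
182^8 ≡ 465^2 = 216225 ≡ 185
182^16 ≡ 185^2 = 34225 ≡ 346
182^32 ≡ 346^2 = 119716 ≡ 403
182^64 ≡ 403^2 = 162409 ≡ 379
182^128 ≡ 379^2 = 143641 ≡ 269
188 = 128 + 32 + 16 + 8 + 4, so 182^188 ≡ 269·403·346·185·465 ≡ 139 (mod 491)
213·139 = 29607 ≡ 147 (mod 491)
147 ≡ 147 (mod 491), so the signature is genuine.

yes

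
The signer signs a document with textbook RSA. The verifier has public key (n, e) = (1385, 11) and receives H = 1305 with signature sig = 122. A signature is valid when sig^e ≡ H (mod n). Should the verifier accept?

reject

sig^2 ≡ 122^2 = 14884 ≡ 1034
sig^4 ≡ 1034^2 = 1069156 ≡ 1321
sig^8 ≡ 1321^2 = 1745041 ≡ 1326
11 = 8 + 2 + 1, so sig^11 ≡ 1326·1034·122 ≡ 258 (mod 1385)
sig^11 mod 1385 = 258, but H = 1305.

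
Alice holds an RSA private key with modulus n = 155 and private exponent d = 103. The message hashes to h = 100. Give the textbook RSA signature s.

h^2 ≡ 100^2 = 10000 ≡ 80
h^4 ≡ 80^2 = 6400 ≡ 45
h^8 ≡ 45^2 = 2025 ≡ 10
h^16 ≡ 10^2 = 100
h^32 ≡ 100^2 = 10000 ≡ 80
h^64 ≡ 80^2 = 6400 ≡ 45
103 = 64 + 32 + 4 + 2 + 1, so h^103 ≡ 45·80·45·80·100 ≡ 50 (mod 155)

50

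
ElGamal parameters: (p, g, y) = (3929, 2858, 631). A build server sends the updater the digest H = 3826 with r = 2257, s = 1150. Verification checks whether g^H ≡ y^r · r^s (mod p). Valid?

no

Left side g^H mod p:
2858^2 = 8168164 ≡ 3702
2858^4 ≡ 3702^2 = 13704804 ≡ 452
2858^8 ≡ 452^2 = 204304 ≡ 3925
2858^16 ≡ 3925^2 = 15405625 ≡ 16
2858^32 ≡ 16^2 = 256
2858^64 ≡ 256^2 = 65536 ≡ 2672
2858^128 ≡ 2672^2 = 7139584 ≡ 591
2858^256 ≡ 591^2 = 349281 ≡ 3529
2858^512 ≡ 3529^2 = 12453841 ≡ 2840
2858^1024 ≡ 2840^2 = 8065600 ≡ 3292
2858^2048 ≡ 3292^2 = 10837264 ≡ 1082
3826 = 2048 + 1024 + 512 + 128 + 64 + 32 + 16 + 2, so 2858^3826 ≡ 1082·3292·2840·591·2672·256·16·3702 ≡ 3209 (mod 3929)
Right side y^r · r^s mod p:
631^2 = 398161 ≡ 1332
631^4 ≡ 1332^2 = 1774224 ≡ 2245
631^8 ≡ 2245^2 = 5040025 ≡ 3047
631^16 ≡ 3047^2 = 9284209 ≡ 3911
631^32 ≡ 3911^2 = 15295921 ≡ 324
631^64 ≡ 324^2 = 104976 ≡ 2822
631^128 ≡ 2822^2 = 7963684 ≡ 3530
631^256 ≡ 3530^2 = 12460900 ≡ 2041
631^512 ≡ 2041^2 = 4165681 ≡ 941
631^1024 ≡ 941^2 = 885481 ≡ 1456
631^2048 ≡ 1456^2 = 2119936 ≡ 2205
2257 = 2048 + 128 + 64 + 16 + 1, so 631^2257 ≡ 2205·3530·2822·3911·631 ≡ 3004 (mod 3929)
2257^2 = 5094049 ≡ 2065
2257^4 ≡ 2065^2 = 4264225 ≡ 1260
2257^8 ≡ 1260^2 = 1587600 ≡ 284
2257^16 ≡ 284^2 = 80656 ≡ 2076
2257^32 ≡ 2076^2 = 4309776 ≡ 3592
2257^64 ≡ 3592^2 = 12902464 ≡ 3557
2257^128 ≡ 3557^2 = 12652249 ≡ 869
2257^256 ≡ 869^2 = 755161 ≡ 793
2257^512 ≡ 793^2 = 628849 ≡ 209
2257^1024 ≡ 209^2 = 43681 ≡ 462
1150 = 1024 + 64 + 32 + 16 + 8 + 4 + 2, so 2257^1150 ≡ 462·3557·3592·2076·284·1260·2065 ≡ 1180 (mod 3929)
3004·1180 = 3544720 ≡ 762 (mod 3929)
3209 ≠ 762, so verification fails.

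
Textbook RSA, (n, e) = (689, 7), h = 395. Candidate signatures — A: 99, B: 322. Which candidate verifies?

A

Candidate A: Squares mod 689: 99^1≡99, 99^2≡155, 99^4≡599; 7 = 4 + 2 + 1, so 99^7 ≡ 599·155·99 ≡ 395 (mod 689)
  → matches h = 395
Candidate B: Squares mod 689: 322^1≡322, 322^2≡334, 322^4≡627; 7 = 4 + 2 + 1, so 322^7 ≡ 627·334·322 ≡ 166 (mod 689)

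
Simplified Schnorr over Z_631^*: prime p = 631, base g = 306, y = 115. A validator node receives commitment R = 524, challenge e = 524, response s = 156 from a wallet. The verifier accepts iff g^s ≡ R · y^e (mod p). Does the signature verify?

g^s mod p:
306^2 = 93636 ≡ 248
306^4 ≡ 248^2 = 61504 ≡ 297
306^8 ≡ 297^2 = 88209 ≡ 500
306^16 ≡ 500^2 = 250000 ≡ 124
306^32 ≡ 124^2 = 15376 ≡ 232
306^64 ≡ 232^2 = 53824 ≡ 189
306^128 ≡ 189^2 = 35721 ≡ 385
156 = 128 + 16 + 8 + 4, so 306^156 ≡ 385·124·500·297 ≡ 254 (mod 631)
R · y^e mod p:
115^2 = 13225 ≡ 605
115^4 ≡ 605^2 = 366025 ≡ 45
115^8 ≡ 45^2 = 2025 ≡ 132
115^16 ≡ 132^2 = 17424 ≡ 387
115^32 ≡ 387^2 = 149769 ≡ 222
115^64 ≡ 222^2 = 49284 ≡ 66
115^128 ≡ 66^2 = 4356 ≡ 570
115^256 ≡ 570^2 = 324900 ≡ 566
115^512 ≡ 566^2 = 320356 ≡ 439
524 = 512 + 8 + 4, so 115^524 ≡ 439·132·45 ≡ 368 (mod 631)
524·368 = 192832 ≡ 377 (mod 631)
254 ≠ 377; the check fails.

does not verify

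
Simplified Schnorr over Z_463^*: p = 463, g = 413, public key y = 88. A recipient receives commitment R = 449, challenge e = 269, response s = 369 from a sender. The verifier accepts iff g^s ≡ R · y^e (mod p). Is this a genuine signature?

genuine

g^s mod p:
413^2 = 170569 ≡ 185
413^4 ≡ 185^2 = 34225 ≡ 426
413^8 ≡ 426^2 = 181476 ≡ 443
413^16 ≡ 443^2 = 196249 ≡ 400
413^32 ≡ 400^2 = 160000 ≡ 265
413^64 ≡ 265^2 = 70225 ≡ 312
413^128 ≡ 312^2 = 97344 ≡ 114
413^256 ≡ 114^2 = 12996 ≡ 32
369 = 256 + 64 + 32 + 16 + 1, so 413^369 ≡ 32·312·265·400·413 ≡ 7 (mod 463)
R · y^e mod p:
88^2 = 7744 ≡ 336
88^4 ≡ 336^2 = 112896 ≡ 387
88^8 ≡ 387^2 = 149769 ≡ 220
88^16 ≡ 220^2 = 48400 ≡ 248
88^32 ≡ 248^2 = 61504 ≡ 388
88^64 ≡ 388^2 = 150544 ≡ 69
88^128 ≡ 69^2 = 4761 ≡ 131
88^256 ≡ 131^2 = 17161 ≡ 30
269 = 256 + 8 + 4 + 1, so 88^269 ≡ 30·220·387·88 ≡ 231 (mod 463)
449·231 = 103719 ≡ 7 (mod 463)
7 ≡ 7 (mod 463); signature holds.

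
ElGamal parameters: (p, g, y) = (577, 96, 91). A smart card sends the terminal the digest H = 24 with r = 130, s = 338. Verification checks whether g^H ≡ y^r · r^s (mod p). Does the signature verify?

verifies

Left side g^H mod p:
Squares mod 577: 96^1≡96, 96^2≡561, 96^4≡256, 96^8≡335, 96^16≡287
24 = 16 + 8, so 96^24 ≡ 287·335 ≡ 363 (mod 577)
Right side y^r · r^s mod p:
Squares mod 577: 91^1≡91, 91^2≡203, 91^4≡242, 91^8≡287, 91^16≡435, 91^32≡546, 91^64≡384, 91^128≡321
130 = 128 + 2, so 91^130 ≡ 321·203 ≡ 539 (mod 577)
Squares mod 577: 130^1≡130, 130^2≡167, 130^4≡193, 130^8≡321, 130^16≡335, 130^32≡287, 130^64≡435, 130^128≡546, 130^256≡384
338 = 256 + 64 + 16 + 2, so 130^338 ≡ 384·435·335·167 ≡ 36 (mod 577)
539·36 = 19404 ≡ 363 (mod 577)
363 ≡ 363 (mod 577), so the signature is genuine.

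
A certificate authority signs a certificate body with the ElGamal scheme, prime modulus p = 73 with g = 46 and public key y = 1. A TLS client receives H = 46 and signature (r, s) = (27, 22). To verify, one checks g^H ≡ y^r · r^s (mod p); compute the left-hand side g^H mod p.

72

46^2 = 2116 ≡ 72
46^4 ≡ 72^2 = 5184 ≡ 1
46^8 ≡ 1^2 = 1
46^16 ≡ 1^2 = 1
46^32 ≡ 1^2 = 1
46 = 32 + 8 + 4 + 2, so 46^46 ≡ 1·1·1·72 ≡ 72 (mod 73)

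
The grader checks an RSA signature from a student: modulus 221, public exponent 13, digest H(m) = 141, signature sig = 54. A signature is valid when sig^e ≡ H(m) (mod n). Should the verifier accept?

sig^2 ≡ 54^2 = 2916 ≡ 43
sig^4 ≡ 43^2 = 1849 ≡ 81
sig^8 ≡ 81^2 = 6561 ≡ 152
13 = 8 + 4 + 1, so sig^13 ≡ 152·81·54 ≡ 80 (mod 221)
80 ≠ 141, so verification fails.

reject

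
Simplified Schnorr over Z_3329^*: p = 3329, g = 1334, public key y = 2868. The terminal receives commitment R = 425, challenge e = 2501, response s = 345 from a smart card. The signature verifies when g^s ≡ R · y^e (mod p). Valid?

g^s mod p:
Squares mod 3329: 1334^1≡1334, 1334^2≡1870, 1334^4≡1450, 1334^8≡1901, 1334^16≡1836, 1334^32≡1948, 1334^64≡2973, 1334^128≡234, 1334^256≡1492
345 = 256 + 64 + 16 + 8 + 1, so 1334^345 ≡ 1492·2973·1836·1901·1334 ≡ 2855 (mod 3329)
R · y^e mod p:
Squares mod 3329: 2868^1≡2868, 2868^2≡2794, 2868^4≡3260, 2868^8≡1432, 2868^16≡3289, 2868^32≡1600, 2868^64≡3328, 2868^128≡1, 2868^256≡1, 2868^512≡1, 2868^1024≡1, 2868^2048≡1
2501 = 2048 + 256 + 128 + 64 + 4 + 1, so 2868^2501 ≡ 1·1·1·3328·3260·2868 ≡ 1481 (mod 3329)
425·1481 = 629425 ≡ 244 (mod 3329)
2855 ≠ 244; the check fails.

no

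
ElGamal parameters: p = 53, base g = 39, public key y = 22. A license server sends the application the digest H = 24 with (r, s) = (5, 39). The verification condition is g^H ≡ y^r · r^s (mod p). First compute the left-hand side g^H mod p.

Squares mod 53: 39^1≡39, 39^2≡37, 39^4≡44, 39^8≡28, 39^16≡42
24 = 16 + 8, so 39^24 ≡ 42·28 ≡ 10 (mod 53)

10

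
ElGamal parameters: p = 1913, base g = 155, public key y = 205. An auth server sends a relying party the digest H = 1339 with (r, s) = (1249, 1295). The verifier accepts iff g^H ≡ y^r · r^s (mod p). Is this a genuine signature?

forged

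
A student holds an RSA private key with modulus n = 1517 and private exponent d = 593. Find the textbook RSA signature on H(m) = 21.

Squares mod 1517: (H(m))^1≡21, (H(m))^2≡441, (H(m))^4≡305, (H(m))^8≡488, (H(m))^16≡1492, (H(m))^32≡625, (H(m))^64≡756, (H(m))^128≡1144, (H(m))^256≡1082, (H(m))^512≡1117
593 = 512 + 64 + 16 + 1, so (H(m))^593 ≡ 1117·756·1492·21 ≡ 1399 (mod 1517)

1399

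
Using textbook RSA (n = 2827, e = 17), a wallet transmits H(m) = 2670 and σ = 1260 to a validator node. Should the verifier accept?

σ^17 mod 2827 = 2670
Since 2670 equals the digest 2670, verification succeeds.

accept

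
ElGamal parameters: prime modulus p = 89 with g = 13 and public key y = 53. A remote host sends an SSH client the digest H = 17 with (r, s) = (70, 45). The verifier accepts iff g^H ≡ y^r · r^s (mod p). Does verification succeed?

Left side g^H mod p:
13^2 = 169 ≡ 80
13^4 ≡ 80^2 = 6400 ≡ 81
13^8 ≡ 81^2 = 6561 ≡ 64
13^16 ≡ 64^2 = 4096 ≡ 2
17 = 16 + 1, so 13^17 ≡ 2·13 ≡ 26 (mod 89)
Right side y^r · r^s mod p:
53^2 = 2809 ≡ 50
53^4 ≡ 50^2 = 2500 ≡ 8
53^8 ≡ 8^2 = 64
53^16 ≡ 64^2 = 4096 ≡ 2
53^32 ≡ 2^2 = 4
53^64 ≡ 4^2 = 16
70 = 64 + 4 + 2, so 53^70 ≡ 16·8·50 ≡ 81 (mod 89)
70^2 = 4900 ≡ 5
70^4 ≡ 5^2 = 25
70^8 ≡ 25^2 = 625 ≡ 2
70^16 ≡ 2^2 = 4
70^32 ≡ 4^2 = 16
45 = 32 + 8 + 4 + 1, so 70^45 ≡ 16·2·25·70 ≡ 19 (mod 89)
81·19 = 1539 ≡ 26 (mod 89)
26 ≡ 26 (mod 89), so the signature is genuine.

passes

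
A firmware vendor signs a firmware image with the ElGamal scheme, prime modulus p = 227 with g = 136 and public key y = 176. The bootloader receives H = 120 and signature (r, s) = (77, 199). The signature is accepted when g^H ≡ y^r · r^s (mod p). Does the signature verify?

Left side g^H mod p:
136^120 mod 227 = 92
Right side y^r · r^s mod p:
176^77 mod 227 = 109
77^199 mod 227 = 30
109·30 = 3270 ≡ 92 (mod 227)
92 ≡ 92 (mod 227), so the signature is genuine.

verifies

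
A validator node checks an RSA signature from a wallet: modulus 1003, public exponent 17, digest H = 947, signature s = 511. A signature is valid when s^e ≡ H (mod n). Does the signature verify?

does not verify

s^2 ≡ 511^2 = 261121 ≡ 341
s^4 ≡ 341^2 = 116281 ≡ 936
s^8 ≡ 936^2 = 876096 ≡ 477
s^16 ≡ 477^2 = 227529 ≡ 851
17 = 16 + 1, so s^17 ≡ 851·511 ≡ 562 (mod 1003)
The recovered value 562 does not match the digest 947.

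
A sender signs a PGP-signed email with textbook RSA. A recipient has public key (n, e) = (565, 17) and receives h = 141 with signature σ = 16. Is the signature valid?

valid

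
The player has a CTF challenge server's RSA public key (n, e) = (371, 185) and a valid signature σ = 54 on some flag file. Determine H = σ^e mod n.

213

σ^2 ≡ 54^2 = 2916 ≡ 319
σ^4 ≡ 319^2 = 101761 ≡ 107
σ^8 ≡ 107^2 = 11449 ≡ 319
σ^16 ≡ 319^2 = 101761 ≡ 107
σ^32 ≡ 107^2 = 11449 ≡ 319
σ^64 ≡ 319^2 = 101761 ≡ 107
σ^128 ≡ 107^2 = 11449 ≡ 319
185 = 128 + 32 + 16 + 8 + 1, so σ^185 ≡ 319·319·107·319·54 ≡ 213 (mod 371)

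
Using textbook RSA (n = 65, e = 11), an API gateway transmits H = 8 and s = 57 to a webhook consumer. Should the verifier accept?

accept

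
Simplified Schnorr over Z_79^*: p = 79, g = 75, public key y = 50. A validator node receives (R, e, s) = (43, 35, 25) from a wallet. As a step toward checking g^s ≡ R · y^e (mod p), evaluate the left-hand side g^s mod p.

75^25 mod 79 = 6

6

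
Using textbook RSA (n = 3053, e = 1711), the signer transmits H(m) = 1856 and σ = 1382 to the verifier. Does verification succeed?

Squares mod 3053: σ^1≡1382, σ^2≡1799, σ^4≡221, σ^8≡3046, σ^16≡49, σ^32≡2401, σ^64≡737, σ^128≡2788, σ^256≡6, σ^512≡36, σ^1024≡1296
1711 = 1024 + 512 + 128 + 32 + 8 + 4 + 2 + 1, so σ^1711 ≡ 1296·36·2788·2401·3046·221·1799·1382 ≡ 2973 (mod 3053)
The recovered value 2973 does not match the digest 1856.

fails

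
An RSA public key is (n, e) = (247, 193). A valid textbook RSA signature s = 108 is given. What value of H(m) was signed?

186

s^2 ≡ 108^2 = 11664 ≡ 55
s^4 ≡ 55^2 = 3025 ≡ 61
s^8 ≡ 61^2 = 3721 ≡ 16
s^16 ≡ 16^2 = 256 ≡ 9
s^32 ≡ 9^2 = 81
s^64 ≡ 81^2 = 6561 ≡ 139
s^128 ≡ 139^2 = 19321 ≡ 55
193 = 128 + 64 + 1, so s^193 ≡ 55·139·108 ≡ 186 (mod 247)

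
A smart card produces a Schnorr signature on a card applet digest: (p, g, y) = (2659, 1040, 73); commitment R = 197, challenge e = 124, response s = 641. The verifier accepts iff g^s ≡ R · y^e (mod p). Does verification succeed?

g^s mod p:
1040^2 = 1081600 ≡ 2046
1040^4 ≡ 2046^2 = 4186116 ≡ 850
1040^8 ≡ 850^2 = 722500 ≡ 1911
1040^16 ≡ 1911^2 = 3651921 ≡ 1114
1040^32 ≡ 1114^2 = 1240996 ≡ 1902
1040^64 ≡ 1902^2 = 3617604 ≡ 1364
1040^128 ≡ 1364^2 = 1860496 ≡ 1855
1040^256 ≡ 1855^2 = 3441025 ≡ 279
1040^512 ≡ 279^2 = 77841 ≡ 730
641 = 512 + 128 + 1, so 1040^641 ≡ 730·1855·1040 ≡ 581 (mod 2659)
R · y^e mod p:
73^2 = 5329 ≡ 11
73^4 ≡ 11^2 = 121
73^8 ≡ 121^2 = 14641 ≡ 1346
73^16 ≡ 1346^2 = 1811716 ≡ 937
73^32 ≡ 937^2 = 877969 ≡ 499
73^64 ≡ 499^2 = 249001 ≡ 1714
124 = 64 + 32 + 16 + 8 + 4, so 73^124 ≡ 1714·499·937·1346·121 ≡ 2392 (mod 2659)
197·2392 = 471224 ≡ 581 (mod 2659)
581 ≡ 581 (mod 2659); signature holds.

passes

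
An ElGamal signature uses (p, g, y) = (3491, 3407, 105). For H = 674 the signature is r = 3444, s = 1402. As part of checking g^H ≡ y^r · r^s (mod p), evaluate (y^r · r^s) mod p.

841

105^2 = 11025 ≡ 552
105^4 ≡ 552^2 = 304704 ≡ 987
105^8 ≡ 987^2 = 974169 ≡ 180
105^16 ≡ 180^2 = 32400 ≡ 981
105^32 ≡ 981^2 = 962361 ≡ 2336
105^64 ≡ 2336^2 = 5456896 ≡ 463
105^128 ≡ 463^2 = 214369 ≡ 1418
105^256 ≡ 1418^2 = 2010724 ≡ 3399
105^512 ≡ 3399^2 = 11553201 ≡ 1482
105^1024 ≡ 1482^2 = 2196324 ≡ 485
105^2048 ≡ 485^2 = 235225 ≡ 1328
3444 = 2048 + 1024 + 256 + 64 + 32 + 16 + 4, so 105^3444 ≡ 1328·485·3399·463·2336·981·987 ≡ 3326 (mod 3491)
3444^2 = 11861136 ≡ 2209
3444^4 ≡ 2209^2 = 4879681 ≡ 2754
3444^8 ≡ 2754^2 = 7584516 ≡ 2064
3444^16 ≡ 2064^2 = 4260096 ≡ 1076
3444^32 ≡ 1076^2 = 1157776 ≡ 2255
3444^64 ≡ 2255^2 = 5085025 ≡ 2129
3444^128 ≡ 2129^2 = 4532641 ≡ 1323
3444^256 ≡ 1323^2 = 1750329 ≡ 1338
3444^512 ≡ 1338^2 = 1790244 ≡ 2852
3444^1024 ≡ 2852^2 = 8133904 ≡ 3365
1402 = 1024 + 256 + 64 + 32 + 16 + 8 + 2, so 3444^1402 ≡ 3365·1338·2129·2255·1076·2064·2209 ≡ 545 (mod 3491)
y^r · r^s ≡ 3326·545 = 1812670 ≡ 841 (mod 3491)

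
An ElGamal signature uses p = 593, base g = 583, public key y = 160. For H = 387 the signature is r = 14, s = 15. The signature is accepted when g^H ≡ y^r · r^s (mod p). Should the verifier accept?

reject

Left side g^H mod p:
583^2 = 339889 ≡ 100
583^4 ≡ 100^2 = 10000 ≡ 512
583^8 ≡ 512^2 = 262144 ≡ 38
583^16 ≡ 38^2 = 1444 ≡ 258
583^32 ≡ 258^2 = 66564 ≡ 148
583^64 ≡ 148^2 = 21904 ≡ 556
583^128 ≡ 556^2 = 309136 ≡ 183
583^256 ≡ 183^2 = 33489 ≡ 281
387 = 256 + 128 + 2 + 1, so 583^387 ≡ 281·183·100·583 ≡ 181 (mod 593)
Right side y^r · r^s mod p:
160^2 = 25600 ≡ 101
160^4 ≡ 101^2 = 10201 ≡ 120
160^8 ≡ 120^2 = 14400 ≡ 168
14 = 8 + 4 + 2, so 160^14 ≡ 168·120·101 ≡ 391 (mod 593)
14^2 = 196
14^4 ≡ 196^2 = 38416 ≡ 464
14^8 ≡ 464^2 = 215296 ≡ 37
15 = 8 + 4 + 2 + 1, so 14^15 ≡ 37·464·196·14 ≡ 479 (mod 593)
391·479 = 187289 ≡ 494 (mod 593)
181 ≠ 494, so verification fails.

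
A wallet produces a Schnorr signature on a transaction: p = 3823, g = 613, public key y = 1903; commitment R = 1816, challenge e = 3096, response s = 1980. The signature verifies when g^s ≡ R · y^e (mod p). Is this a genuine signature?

g^s mod p:
613^2 = 375769 ≡ 1115
613^4 ≡ 1115^2 = 1243225 ≡ 750
613^8 ≡ 750^2 = 562500 ≡ 519
613^16 ≡ 519^2 = 269361 ≡ 1751
613^32 ≡ 1751^2 = 3066001 ≡ 3778
613^64 ≡ 3778^2 = 14273284 ≡ 2025
613^128 ≡ 2025^2 = 4100625 ≡ 2369
613^256 ≡ 2369^2 = 5612161 ≡ 3820
613^512 ≡ 3820^2 = 14592400 ≡ 9
613^1024 ≡ 9^2 = 81
1980 = 1024 + 512 + 256 + 128 + 32 + 16 + 8 + 4, so 613^1980 ≡ 81·9·3820·2369·3778·1751·519·750 ≡ 2325 (mod 3823)
R · y^e mod p:
1903^2 = 3621409 ≡ 1028
1903^4 ≡ 1028^2 = 1056784 ≡ 1636
1903^8 ≡ 1636^2 = 2676496 ≡ 396
1903^16 ≡ 396^2 = 156816 ≡ 73
1903^32 ≡ 73^2 = 5329 ≡ 1506
1903^64 ≡ 1506^2 = 2268036 ≡ 997
1903^128 ≡ 997^2 = 994009 ≡ 29
1903^256 ≡ 29^2 = 841
1903^512 ≡ 841^2 = 707281 ≡ 26
1903^1024 ≡ 26^2 = 676
1903^2048 ≡ 676^2 = 456976 ≡ 2039
3096 = 2048 + 1024 + 16 + 8, so 1903^3096 ≡ 2039·676·73·396 ≡ 1438 (mod 3823)
1816·1438 = 2611408 ≡ 299 (mod 3823)
2325 ≠ 299; the check fails.

forged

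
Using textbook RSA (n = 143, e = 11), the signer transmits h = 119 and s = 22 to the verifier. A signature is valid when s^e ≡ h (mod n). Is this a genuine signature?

forged

s^11 mod 143 = 55
55 ≠ 119, so verification fails.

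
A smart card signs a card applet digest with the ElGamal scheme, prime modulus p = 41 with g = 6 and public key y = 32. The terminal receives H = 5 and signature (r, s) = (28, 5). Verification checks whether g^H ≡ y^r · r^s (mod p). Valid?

no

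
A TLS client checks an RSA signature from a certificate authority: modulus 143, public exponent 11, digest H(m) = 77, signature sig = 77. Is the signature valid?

valid

sig^11 mod 143 = 77
Since 77 equals the digest 77, verification succeeds.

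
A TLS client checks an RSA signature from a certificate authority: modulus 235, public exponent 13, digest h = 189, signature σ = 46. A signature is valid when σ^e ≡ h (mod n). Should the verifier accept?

reject

Squares mod 235: σ^1≡46, σ^2≡1, σ^4≡1, σ^8≡1
13 = 8 + 4 + 1, so σ^13 ≡ 1·1·46 ≡ 46 (mod 235)
The recovered value 46 does not match the digest 189.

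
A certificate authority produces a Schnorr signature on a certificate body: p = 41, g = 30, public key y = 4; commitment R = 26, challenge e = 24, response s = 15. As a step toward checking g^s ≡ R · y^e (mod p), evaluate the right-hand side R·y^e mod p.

14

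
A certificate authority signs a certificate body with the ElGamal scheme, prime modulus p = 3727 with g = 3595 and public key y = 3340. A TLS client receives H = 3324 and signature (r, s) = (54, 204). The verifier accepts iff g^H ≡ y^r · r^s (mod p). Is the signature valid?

Left side g^H mod p:
Squares mod 3727: 3595^1≡3595, 3595^2≡2516, 3595^4≡1810, 3595^8≡67, 3595^16≡762, 3595^32≡2959, 3595^64≡958, 3595^128≡922, 3595^256≡328, 3595^512≡3228, 3595^1024≡3019, 3595^2048≡1846
3324 = 2048 + 1024 + 128 + 64 + 32 + 16 + 8 + 4, so 3595^3324 ≡ 1846·3019·922·958·2959·762·67·1810 ≡ 3316 (mod 3727)
Right side y^r · r^s mod p:
Squares mod 3727: 3340^1≡3340, 3340^2≡689, 3340^4≡1392, 3340^8≡3351, 3340^16≡3477, 3340^32≡2868
54 = 32 + 16 + 4 + 2, so 3340^54 ≡ 2868·3477·1392·689 ≡ 1741 (mod 3727)
Squares mod 3727: 54^1≡54, 54^2≡2916, 54^4≡1769, 54^8≡2408, 54^16≡2979, 54^32≡454, 54^64≡1131, 54^128≡800
204 = 128 + 64 + 8 + 4, so 54^204 ≡ 800·1131·2408·1769 ≡ 1053 (mod 3727)
1741·1053 = 1833273 ≡ 3316 (mod 3727)
3316 ≡ 3316 (mod 3727), so the signature is genuine.

valid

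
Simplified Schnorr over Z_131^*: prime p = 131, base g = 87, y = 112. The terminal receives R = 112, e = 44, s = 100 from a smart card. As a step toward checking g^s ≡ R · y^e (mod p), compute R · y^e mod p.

112^44 mod 131 = 63
R · y^e ≡ 112·63 = 7056 ≡ 113 (mod 131)

113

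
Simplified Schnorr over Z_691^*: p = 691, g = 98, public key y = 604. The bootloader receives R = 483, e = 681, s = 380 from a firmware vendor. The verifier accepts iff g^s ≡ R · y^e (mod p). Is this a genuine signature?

g^s mod p:
98^2 = 9604 ≡ 621
98^4 ≡ 621^2 = 385641 ≡ 63
98^8 ≡ 63^2 = 3969 ≡ 514
98^16 ≡ 514^2 = 264196 ≡ 234
98^32 ≡ 234^2 = 54756 ≡ 167
98^64 ≡ 167^2 = 27889 ≡ 249
98^128 ≡ 249^2 = 62001 ≡ 502
98^256 ≡ 502^2 = 252004 ≡ 480
380 = 256 + 64 + 32 + 16 + 8 + 4, so 98^380 ≡ 480·249·167·234·514·63 ≡ 633 (mod 691)
R · y^e mod p:
604^2 = 364816 ≡ 659
604^4 ≡ 659^2 = 434281 ≡ 333
604^8 ≡ 333^2 = 110889 ≡ 329
604^16 ≡ 329^2 = 108241 ≡ 445
604^32 ≡ 445^2 = 198025 ≡ 399
604^64 ≡ 399^2 = 159201 ≡ 271
604^128 ≡ 271^2 = 73441 ≡ 195
604^256 ≡ 195^2 = 38025 ≡ 20
604^512 ≡ 20^2 = 400
681 = 512 + 128 + 32 + 8 + 1, so 604^681 ≡ 400·195·399·329·604 ≡ 310 (mod 691)
483·310 = 149730 ≡ 474 (mod 691)
633 ≠ 474; the check fails.

forged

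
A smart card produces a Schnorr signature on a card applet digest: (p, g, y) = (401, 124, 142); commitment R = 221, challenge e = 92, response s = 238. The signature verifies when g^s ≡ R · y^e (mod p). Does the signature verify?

verifies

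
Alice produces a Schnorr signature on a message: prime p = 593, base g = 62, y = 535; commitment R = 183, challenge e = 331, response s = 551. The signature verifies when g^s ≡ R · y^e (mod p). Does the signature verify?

does not verify

g^s mod p:
62^2 = 3844 ≡ 286
62^4 ≡ 286^2 = 81796 ≡ 555
62^8 ≡ 555^2 = 308025 ≡ 258
62^16 ≡ 258^2 = 66564 ≡ 148
62^32 ≡ 148^2 = 21904 ≡ 556
62^64 ≡ 556^2 = 309136 ≡ 183
62^128 ≡ 183^2 = 33489 ≡ 281
62^256 ≡ 281^2 = 78961 ≡ 92
62^512 ≡ 92^2 = 8464 ≡ 162
551 = 512 + 32 + 4 + 2 + 1, so 62^551 ≡ 162·556·555·286·62 ≡ 78 (mod 593)
R · y^e mod p:
535^2 = 286225 ≡ 399
535^4 ≡ 399^2 = 159201 ≡ 277
535^8 ≡ 277^2 = 76729 ≡ 232
535^16 ≡ 232^2 = 53824 ≡ 454
535^32 ≡ 454^2 = 206116 ≡ 345
535^64 ≡ 345^2 = 119025 ≡ 425
535^128 ≡ 425^2 = 180625 ≡ 353
535^256 ≡ 353^2 = 124609 ≡ 79
331 = 256 + 64 + 8 + 2 + 1, so 535^331 ≡ 79·425·232·399·535 ≡ 162 (mod 593)
183·162 = 29646 ≡ 589 (mod 593)
78 ≠ 589; the check fails.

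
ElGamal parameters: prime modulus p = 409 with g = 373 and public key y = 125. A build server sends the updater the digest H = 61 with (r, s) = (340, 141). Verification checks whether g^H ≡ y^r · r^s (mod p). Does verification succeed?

passes

Left side g^H mod p:
Squares mod 409: 373^1≡373, 373^2≡69, 373^4≡262, 373^8≡341, 373^16≡125, 373^32≡83
61 = 32 + 16 + 8 + 4 + 1, so 373^61 ≡ 83·125·341·262·373 ≡ 193 (mod 409)
Right side y^r · r^s mod p:
Squares mod 409: 125^1≡125, 125^2≡83, 125^4≡345, 125^8≡6, 125^16≡36, 125^32≡69, 125^64≡262, 125^128≡341, 125^256≡125
340 = 256 + 64 + 16 + 4, so 125^340 ≡ 125·262·36·345 ≡ 1 (mod 409)
Squares mod 409: 340^1≡340, 340^2≡262, 340^4≡341, 340^8≡125, 340^16≡83, 340^32≡345, 340^64≡6, 340^128≡36
141 = 128 + 8 + 4 + 1, so 340^141 ≡ 36·125·341·340 ≡ 193 (mod 409)
1·193 = 193 ≡ 193 (mod 409)
193 ≡ 193 (mod 409), so the signature is genuine.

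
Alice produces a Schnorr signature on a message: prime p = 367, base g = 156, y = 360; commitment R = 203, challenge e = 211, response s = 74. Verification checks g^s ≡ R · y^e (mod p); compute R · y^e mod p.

107

360^2 = 129600 ≡ 49
360^4 ≡ 49^2 = 2401 ≡ 199
360^8 ≡ 199^2 = 39601 ≡ 332
360^16 ≡ 332^2 = 110224 ≡ 124
360^32 ≡ 124^2 = 15376 ≡ 329
360^64 ≡ 329^2 = 108241 ≡ 343
360^128 ≡ 343^2 = 117649 ≡ 209
211 = 128 + 64 + 16 + 2 + 1, so 360^211 ≡ 209·343·124·49·360 ≡ 109 (mod 367)
R · y^e ≡ 203·109 = 22127 ≡ 107 (mod 367)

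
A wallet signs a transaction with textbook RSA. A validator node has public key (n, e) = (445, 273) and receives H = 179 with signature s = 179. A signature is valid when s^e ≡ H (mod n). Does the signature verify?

verifies

s^2 ≡ 179^2 = 32041 ≡ 1
s^4 ≡ 1^2 = 1
s^8 ≡ 1^2 = 1
s^16 ≡ 1^2 = 1
s^32 ≡ 1^2 = 1
s^64 ≡ 1^2 = 1
s^128 ≡ 1^2 = 1
s^256 ≡ 1^2 = 1
273 = 256 + 16 + 1, so s^273 ≡ 1·1·179 ≡ 179 (mod 445)
Since 179 equals the digest 179, verification succeeds.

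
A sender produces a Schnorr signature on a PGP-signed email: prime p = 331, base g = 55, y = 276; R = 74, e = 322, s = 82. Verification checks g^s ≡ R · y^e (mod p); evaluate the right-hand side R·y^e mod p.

91

Squares mod 331: 276^1≡276, 276^2≡46, 276^4≡130, 276^8≡19, 276^16≡30, 276^32≡238, 276^64≡43, 276^128≡194, 276^256≡233
322 = 256 + 64 + 2, so 276^322 ≡ 233·43·46 ≡ 122 (mod 331)
R · y^e ≡ 74·122 = 9028 ≡ 91 (mod 331)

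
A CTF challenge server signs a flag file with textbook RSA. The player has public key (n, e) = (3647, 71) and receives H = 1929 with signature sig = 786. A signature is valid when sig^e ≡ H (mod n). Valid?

Squares mod 3647: sig^1≡786, sig^2≡1453, sig^4≡3243, sig^8≡2748, sig^16≡2214, sig^32≡228, sig^64≡926
71 = 64 + 4 + 2 + 1, so sig^71 ≡ 926·3243·1453·786 ≡ 1929 (mod 3647)
Since 1929 equals the digest 1929, verification succeeds.

yes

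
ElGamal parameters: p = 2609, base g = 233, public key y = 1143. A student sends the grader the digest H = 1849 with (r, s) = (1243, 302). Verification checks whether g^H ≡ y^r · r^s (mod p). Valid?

no

Left side g^H mod p:
233^2 = 54289 ≡ 2109
233^4 ≡ 2109^2 = 4447881 ≡ 2145
233^8 ≡ 2145^2 = 4601025 ≡ 1358
233^16 ≡ 1358^2 = 1844164 ≡ 2210
233^32 ≡ 2210^2 = 4884100 ≡ 52
233^64 ≡ 52^2 = 2704 ≡ 95
233^128 ≡ 95^2 = 9025 ≡ 1198
233^256 ≡ 1198^2 = 1435204 ≡ 254
233^512 ≡ 254^2 = 64516 ≡ 1900
233^1024 ≡ 1900^2 = 3610000 ≡ 1753
1849 = 1024 + 512 + 256 + 32 + 16 + 8 + 1, so 233^1849 ≡ 1753·1900·254·52·2210·1358·233 ≡ 1193 (mod 2609)
Right side y^r · r^s mod p:
1143^2 = 1306449 ≡ 1949
1143^4 ≡ 1949^2 = 3798601 ≡ 2506
1143^8 ≡ 2506^2 = 6280036 ≡ 173
1143^16 ≡ 173^2 = 29929 ≡ 1230
1143^32 ≡ 1230^2 = 1512900 ≡ 2289
1143^64 ≡ 2289^2 = 5239521 ≡ 649
1143^128 ≡ 649^2 = 421201 ≡ 1152
1143^256 ≡ 1152^2 = 1327104 ≡ 1732
1143^512 ≡ 1732^2 = 2999824 ≡ 2083
1143^1024 ≡ 2083^2 = 4338889 ≡ 122
1243 = 1024 + 128 + 64 + 16 + 8 + 2 + 1, so 1143^1243 ≡ 122·1152·649·1230·173·1949·1143 ≡ 518 (mod 2609)
1243^2 = 1545049 ≡ 521
1243^4 ≡ 521^2 = 271441 ≡ 105
1243^8 ≡ 105^2 = 11025 ≡ 589
1243^16 ≡ 589^2 = 346921 ≡ 2533
1243^32 ≡ 2533^2 = 6416089 ≡ 558
1243^64 ≡ 558^2 = 311364 ≡ 893
1243^128 ≡ 893^2 = 797449 ≡ 1704
1243^256 ≡ 1704^2 = 2903616 ≡ 2408
302 = 256 + 32 + 8 + 4 + 2, so 1243^302 ≡ 2408·558·589·105·521 ≡ 146 (mod 2609)
518·146 = 75628 ≡ 2576 (mod 2609)
1193 ≠ 2576, so verification fails.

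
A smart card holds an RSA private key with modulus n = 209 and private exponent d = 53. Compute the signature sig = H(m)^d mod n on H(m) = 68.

(H(m))^2 ≡ 68^2 = 4624 ≡ 26
(H(m))^4 ≡ 26^2 = 676 ≡ 49
(H(m))^8 ≡ 49^2 = 2401 ≡ 102
(H(m))^16 ≡ 102^2 = 10404 ≡ 163
(H(m))^32 ≡ 163^2 = 26569 ≡ 26
53 = 32 + 16 + 4 + 1, so (H(m))^53 ≡ 26·163·49·68 ≡ 140 (mod 209)

140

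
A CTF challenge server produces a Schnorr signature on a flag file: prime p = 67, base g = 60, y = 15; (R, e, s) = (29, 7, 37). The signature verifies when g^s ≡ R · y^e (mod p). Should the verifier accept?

g^s mod p:
Squares mod 67: 60^1≡60, 60^2≡49, 60^4≡56, 60^8≡54, 60^16≡35, 60^32≡19
37 = 32 + 4 + 1, so 60^37 ≡ 19·56·60 ≡ 56 (mod 67)
R · y^e mod p:
Squares mod 67: 15^1≡15, 15^2≡24, 15^4≡40
7 = 4 + 2 + 1, so 15^7 ≡ 40·24·15 ≡ 62 (mod 67)
29·62 = 1798 ≡ 56 (mod 67)
56 ≡ 56 (mod 67); signature holds.

accept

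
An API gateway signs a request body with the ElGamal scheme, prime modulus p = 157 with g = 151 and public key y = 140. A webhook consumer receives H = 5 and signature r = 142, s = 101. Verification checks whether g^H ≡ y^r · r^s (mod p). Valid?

yes

Left side g^H mod p:
151^2 = 22801 ≡ 36
151^4 ≡ 36^2 = 1296 ≡ 40
5 = 4 + 1, so 151^5 ≡ 40·151 ≡ 74 (mod 157)
Right side y^r · r^s mod p:
140^2 = 19600 ≡ 132
140^4 ≡ 132^2 = 17424 ≡ 154
140^8 ≡ 154^2 = 23716 ≡ 9
140^16 ≡ 9^2 = 81
140^32 ≡ 81^2 = 6561 ≡ 124
140^64 ≡ 124^2 = 15376 ≡ 147
140^128 ≡ 147^2 = 21609 ≡ 100
142 = 128 + 8 + 4 + 2, so 140^142 ≡ 100·9·154·132 ≡ 147 (mod 157)
142^2 = 20164 ≡ 68
142^4 ≡ 68^2 = 4624 ≡ 71
142^8 ≡ 71^2 = 5041 ≡ 17
142^16 ≡ 17^2 = 289 ≡ 132
142^32 ≡ 132^2 = 17424 ≡ 154
142^64 ≡ 154^2 = 23716 ≡ 9
101 = 64 + 32 + 4 + 1, so 142^101 ≡ 9·154·71·142 ≡ 24 (mod 157)
147·24 = 3528 ≡ 74 (mod 157)
74 ≡ 74 (mod 157), so the signature is genuine.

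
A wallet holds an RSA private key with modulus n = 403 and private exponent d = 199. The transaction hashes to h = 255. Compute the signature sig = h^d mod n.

h^199 mod 403 = 200

200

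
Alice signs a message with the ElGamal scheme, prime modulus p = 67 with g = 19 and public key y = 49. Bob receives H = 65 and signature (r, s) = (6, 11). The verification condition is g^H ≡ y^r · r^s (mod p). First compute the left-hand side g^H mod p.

60

19^2 = 361 ≡ 26
19^4 ≡ 26^2 = 676 ≡ 6
19^8 ≡ 6^2 = 36
19^16 ≡ 36^2 = 1296 ≡ 23
19^32 ≡ 23^2 = 529 ≡ 60
19^64 ≡ 60^2 = 3600 ≡ 49
65 = 64 + 1, so 19^65 ≡ 49·19 ≡ 60 (mod 67)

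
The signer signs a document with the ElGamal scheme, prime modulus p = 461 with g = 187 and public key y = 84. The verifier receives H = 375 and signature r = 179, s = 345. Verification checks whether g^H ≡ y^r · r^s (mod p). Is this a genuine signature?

Left side g^H mod p:
187^2 = 34969 ≡ 394
187^4 ≡ 394^2 = 155236 ≡ 340
187^8 ≡ 340^2 = 115600 ≡ 350
187^16 ≡ 350^2 = 122500 ≡ 335
187^32 ≡ 335^2 = 112225 ≡ 202
187^64 ≡ 202^2 = 40804 ≡ 236
187^128 ≡ 236^2 = 55696 ≡ 376
187^256 ≡ 376^2 = 141376 ≡ 310
375 = 256 + 64 + 32 + 16 + 4 + 2 + 1, so 187^375 ≡ 310·236·202·335·340·394·187 ≡ 275 (mod 461)
Right side y^r · r^s mod p:
84^2 = 7056 ≡ 141
84^4 ≡ 141^2 = 19881 ≡ 58
84^8 ≡ 58^2 = 3364 ≡ 137
84^16 ≡ 137^2 = 18769 ≡ 329
84^32 ≡ 329^2 = 108241 ≡ 367
84^64 ≡ 367^2 = 134689 ≡ 77
84^128 ≡ 77^2 = 5929 ≡ 397
179 = 128 + 32 + 16 + 2 + 1, so 84^179 ≡ 397·367·329·141·84 ≡ 77 (mod 461)
179^2 = 32041 ≡ 232
179^4 ≡ 232^2 = 53824 ≡ 348
179^8 ≡ 348^2 = 121104 ≡ 322
179^16 ≡ 322^2 = 103684 ≡ 420
179^32 ≡ 420^2 = 176400 ≡ 298
179^64 ≡ 298^2 = 88804 ≡ 292
179^128 ≡ 292^2 = 85264 ≡ 440
179^256 ≡ 440^2 = 193600 ≡ 441
345 = 256 + 64 + 16 + 8 + 1, so 179^345 ≡ 441·292·420·322·179 ≡ 48 (mod 461)
77·48 = 3696 ≡ 8 (mod 461)
275 ≠ 8, so verification fails.

forged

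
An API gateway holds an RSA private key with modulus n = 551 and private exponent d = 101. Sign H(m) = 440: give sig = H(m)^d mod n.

67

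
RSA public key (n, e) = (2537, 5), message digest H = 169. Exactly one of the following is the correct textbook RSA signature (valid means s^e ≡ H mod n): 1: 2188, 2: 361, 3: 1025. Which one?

Candidate 1: Squares mod 2537: 2188^1≡2188, 2188^2≡25, 2188^4≡625; 5 = 4 + 1, so 2188^5 ≡ 625·2188 ≡ 57 (mod 2537)
Candidate 2: Squares mod 2537: 361^1≡361, 361^2≡934, 361^4≡2165; 5 = 4 + 1, so 361^5 ≡ 2165·361 ≡ 169 (mod 2537)
  → matches H = 169
Candidate 3: Squares mod 2537: 1025^1≡1025, 1025^2≡307, 1025^4≡380; 5 = 4 + 1, so 1025^5 ≡ 380·1025 ≡ 1339 (mod 2537)

2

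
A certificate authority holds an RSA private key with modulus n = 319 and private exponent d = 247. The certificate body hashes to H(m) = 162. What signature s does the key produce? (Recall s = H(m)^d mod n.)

244

(H(m))^2 ≡ 162^2 = 26244 ≡ 86
(H(m))^4 ≡ 86^2 = 7396 ≡ 59
(H(m))^8 ≡ 59^2 = 3481 ≡ 291
(H(m))^16 ≡ 291^2 = 84681 ≡ 146
(H(m))^32 ≡ 146^2 = 21316 ≡ 262
(H(m))^64 ≡ 262^2 = 68644 ≡ 59
(H(m))^128 ≡ 59^2 = 3481 ≡ 291
247 = 128 + 64 + 32 + 16 + 4 + 2 + 1, so (H(m))^247 ≡ 291·59·262·146·59·86·162 ≡ 244 (mod 319)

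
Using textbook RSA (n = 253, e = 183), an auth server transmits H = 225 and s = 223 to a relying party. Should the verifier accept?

accept

Squares mod 253: s^1≡223, s^2≡141, s^4≡147, s^8≡104, s^16≡190, s^32≡174, s^64≡169, s^128≡225
183 = 128 + 32 + 16 + 4 + 2 + 1, so s^183 ≡ 225·174·190·147·141·223 ≡ 225 (mod 253)
225 = H, so the signature checks out.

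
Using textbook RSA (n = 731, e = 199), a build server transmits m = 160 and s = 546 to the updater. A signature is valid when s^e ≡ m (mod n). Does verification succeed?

s^199 mod 731 = 587
s^199 mod 731 = 587, but m = 160.

fails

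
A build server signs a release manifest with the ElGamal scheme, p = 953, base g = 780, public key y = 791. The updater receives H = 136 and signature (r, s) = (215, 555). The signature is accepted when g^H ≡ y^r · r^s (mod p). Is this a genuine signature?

Left side g^H mod p:
Squares mod 953: 780^1≡780, 780^2≡386, 780^4≡328, 780^8≡848, 780^16≡542, 780^32≡240, 780^64≡420, 780^128≡95
136 = 128 + 8, so 780^136 ≡ 95·848 ≡ 508 (mod 953)
Right side y^r · r^s mod p:
Squares mod 953: 791^1≡791, 791^2≡513, 791^4≡141, 791^8≡821, 791^16≡270, 791^32≡472, 791^64≡735, 791^128≡827
215 = 128 + 64 + 16 + 4 + 2 + 1, so 791^215 ≡ 827·735·270·141·513·791 ≡ 940 (mod 953)
Squares mod 953: 215^1≡215, 215^2≡481, 215^4≡735, 215^8≡827, 215^16≡628, 215^32≡795, 215^64≡186, 215^128≡288, 215^256≡33, 215^512≡136
555 = 512 + 32 + 8 + 2 + 1, so 215^555 ≡ 136·795·827·481·215 ≡ 694 (mod 953)
940·694 = 652360 ≡ 508 (mod 953)
508 ≡ 508 (mod 953), so the signature is genuine.

genuine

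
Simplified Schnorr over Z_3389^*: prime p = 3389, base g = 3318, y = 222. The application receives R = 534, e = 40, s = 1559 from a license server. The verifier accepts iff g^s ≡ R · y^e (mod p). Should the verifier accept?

g^s mod p:
3318^2 = 11009124 ≡ 1652
3318^4 ≡ 1652^2 = 2729104 ≡ 959
3318^8 ≡ 959^2 = 919681 ≡ 1262
3318^16 ≡ 1262^2 = 1592644 ≡ 3203
3318^32 ≡ 3203^2 = 10259209 ≡ 706
3318^64 ≡ 706^2 = 498436 ≡ 253
3318^128 ≡ 253^2 = 64009 ≡ 3007
3318^256 ≡ 3007^2 = 9042049 ≡ 197
3318^512 ≡ 197^2 = 38809 ≡ 1530
3318^1024 ≡ 1530^2 = 2340900 ≡ 2490
1559 = 1024 + 512 + 16 + 4 + 2 + 1, so 3318^1559 ≡ 2490·1530·3203·959·1652·3318 ≡ 2768 (mod 3389)
R · y^e mod p:
222^2 = 49284 ≡ 1838
222^4 ≡ 1838^2 = 3378244 ≡ 2800
222^8 ≡ 2800^2 = 7840000 ≡ 1243
222^16 ≡ 1243^2 = 1545049 ≡ 3054
222^32 ≡ 3054^2 = 9326916 ≡ 388
40 = 32 + 8, so 222^40 ≡ 388·1243 ≡ 1046 (mod 3389)
534·1046 = 558564 ≡ 2768 (mod 3389)
2768 ≡ 2768 (mod 3389); signature holds.

accept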